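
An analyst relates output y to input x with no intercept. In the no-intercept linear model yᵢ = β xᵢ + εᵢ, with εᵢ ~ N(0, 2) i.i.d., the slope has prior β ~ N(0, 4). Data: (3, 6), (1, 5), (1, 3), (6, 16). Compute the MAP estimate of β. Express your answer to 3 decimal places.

log p(β | y) = −Σ(yᵢ − βxᵢ)²/(2·2) − β²/(2·4) + const.
Setting the derivative to zero: Σxᵢ(yᵢ − βxᵢ)/2 − β/4 = 0, so β = Σxᵢyᵢ / (Σxᵢ² + σ²/τ²).
Σxᵢyᵢ = 3·6 + 1·5 + 1·3 + 6·16 = 122; Σxᵢ² = 47; σ²/τ² = 0.5.
β̂_MAP = 122 / (47 + 0.5) = 122/47.5 ≈ 2.568.

β̂_MAP = 2.568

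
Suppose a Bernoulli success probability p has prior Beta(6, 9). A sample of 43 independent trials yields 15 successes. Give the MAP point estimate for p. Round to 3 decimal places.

Prior: Beta(6, 9).
Data: 15 successes in 43 trials. The binomial likelihood contributes p^15(1−p)^28, so the posterior is Beta(6+15, 9+28) = Beta(21, 37).
For Beta(a, b) with a, b > 1 the mode is (a−1)/(a+b−2) = 20/56 ≈ 0.357.

p̂_MAP = 0.357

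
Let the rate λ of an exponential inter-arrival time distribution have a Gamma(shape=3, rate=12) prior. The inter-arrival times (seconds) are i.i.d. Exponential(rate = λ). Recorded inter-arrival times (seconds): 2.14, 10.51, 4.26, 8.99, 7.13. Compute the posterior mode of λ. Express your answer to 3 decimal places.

λ̂_MAP = 0.155

The Exponential(rate=λ) likelihood is ∝ λ^n e^(−λΣtᵢ). Here n = 5 and Σtᵢ = 2.14 + 10.51 + 4.26 + 8.99 + 7.13 = 33.03.
Posterior ∝ λ^2e^(−12λ) · λ^5e^(−33.03λ) = λ^7e^(−45.03λ), i.e. Gamma(8, 45.03).
Mode = (a−1)/b = 7/45.03 ≈ 0.155.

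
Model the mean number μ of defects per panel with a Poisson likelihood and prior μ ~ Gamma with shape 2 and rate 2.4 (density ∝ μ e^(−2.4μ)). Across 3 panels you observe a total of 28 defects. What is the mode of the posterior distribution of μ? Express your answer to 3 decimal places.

μ̂_MAP = 5.370

Σxᵢ = 28, n = 3.
Posterior ∝ μe^(−2.4μ) · μ^28e^(−3μ) = μ^29e^(−5.4μ), i.e. Gamma(shape=30, rate=5.4).
The mode of a Gamma(a, b) with a ≥ 1 (shape–rate) is (a−1)/b = 29/5.4 ≈ 5.370.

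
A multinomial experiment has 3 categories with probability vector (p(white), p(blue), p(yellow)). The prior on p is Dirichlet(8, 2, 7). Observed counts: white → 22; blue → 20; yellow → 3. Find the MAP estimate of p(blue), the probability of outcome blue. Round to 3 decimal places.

MAP estimate of p(blue) = 0.356

The posterior is Dirichlet(αᵢ + nᵢ) = Dirichlet(30, 22, 10).
For a Dirichlet(a₁,…,a_K) with all aᵢ > 1, the mode has j-th component (aⱼ − 1)/(Σaᵢ − K).
Here Σaᵢ = 62 and K = 3, so p(blue) = (22 − 1)/(62 − 3) = 21/59 ≈ 0.356.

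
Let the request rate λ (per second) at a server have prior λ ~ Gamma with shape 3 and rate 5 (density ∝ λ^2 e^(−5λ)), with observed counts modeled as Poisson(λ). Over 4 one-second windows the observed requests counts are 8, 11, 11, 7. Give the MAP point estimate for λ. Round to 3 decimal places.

Σxᵢ = 8+11+11+7 = 37, with n = 4.
Posterior ∝ λ^2e^(−5λ) · λ^37e^(−4λ) = λ^39e^(−9λ), i.e. Gamma(shape=40, rate=9).
The mode of a Gamma(a, b) with a ≥ 1 (shape–rate) is (a−1)/b = 39/9 ≈ 4.333.

λ̂_MAP = 4.333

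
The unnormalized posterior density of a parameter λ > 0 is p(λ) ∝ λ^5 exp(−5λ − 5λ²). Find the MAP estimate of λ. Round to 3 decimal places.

λ̂_MAP = 0.500

ℓ'(λ) = 5/λ − 5 − 10λ. Setting this to zero and multiplying by λ: 10λ² + 5λ − 5 = 0.
λ = (−5 + √(5² + 4·10·5)) / (2·10) = (−5 + √225) / 20 = (−5 + 15)/20 = 1/2.
ℓ''(λ) = −5/λ² − 10 < 0, confirming a maximum.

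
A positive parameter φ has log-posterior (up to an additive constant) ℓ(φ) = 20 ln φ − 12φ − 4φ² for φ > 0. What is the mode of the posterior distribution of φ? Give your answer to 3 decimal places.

ℓ'(φ) = 20/φ − 12 − 8φ. Setting this to zero and multiplying by φ: 8φ² + 12φ − 20 = 0.
φ = (−12 + √(12² + 4·8·20)) / (2·8) = (−12 + √784) / 16 = (−12 + 28)/16 = 1.
ℓ''(φ) = −20/φ² − 8 < 0, confirming a maximum.

φ̂_MAP = 1.000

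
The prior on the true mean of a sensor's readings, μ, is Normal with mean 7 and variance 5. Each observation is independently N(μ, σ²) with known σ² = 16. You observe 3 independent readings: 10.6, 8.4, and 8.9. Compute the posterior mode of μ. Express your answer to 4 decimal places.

μ̂_MAP = 8.1129

n = 3; x̄ = (10.6 + 8.4 + 8.9)/3 = 27.9/3 = 9.3.
For a Normal prior and Normal likelihood with known variance, the posterior is Normal; its mode equals its mean, the precision-weighted average.
Prior precision 1/σ₀² = 1/5 = 0.2; data precision n/σ² = 3/16 = 0.1875.
μ̂ = (0.2·7 + 0.1875·9.3) / (0.2 + 0.1875) = 3.14375/0.3875 = 503/62 ≈ 8.1129.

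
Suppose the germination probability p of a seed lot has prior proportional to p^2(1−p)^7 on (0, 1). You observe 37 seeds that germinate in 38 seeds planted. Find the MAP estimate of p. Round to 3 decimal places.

p̂_MAP = 0.830

The prior density ∝ p^2(1−p)^7 is the kernel of Beta(3, 8).
Data: 37 successes in 38 trials. The binomial likelihood contributes p^37(1−p)^1, so the posterior is Beta(3+37, 8+1) = Beta(40, 9).
For Beta(a, b) with a, b > 1 the mode is (a−1)/(a+b−2) = 39/47 ≈ 0.830.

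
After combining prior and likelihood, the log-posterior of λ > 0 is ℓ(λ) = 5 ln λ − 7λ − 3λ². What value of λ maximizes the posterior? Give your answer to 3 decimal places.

ℓ'(λ) = 5/λ − 7 − 6λ. Setting this to zero and multiplying by λ: 6λ² + 7λ − 5 = 0.
λ = (−7 + √(7² + 4·6·5)) / (2·6) = (−7 + √169) / 12 = (−7 + 13)/12 = 1/2.
ℓ''(λ) = −5/λ² − 6 < 0, confirming a maximum.

λ̂_MAP = 0.500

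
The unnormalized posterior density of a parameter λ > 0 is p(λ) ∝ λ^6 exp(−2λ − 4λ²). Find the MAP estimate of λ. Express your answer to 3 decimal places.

ℓ'(λ) = 6/λ − 2 − 8λ. Setting this to zero and multiplying by λ: 8λ² + 2λ − 6 = 0.
λ = (−2 + √(2² + 4·8·6)) / (2·8) = (−2 + √196) / 16 = (−2 + 14)/16 = 3/4.
ℓ''(λ) = −6/λ² − 8 < 0, confirming a maximum.

λ̂_MAP = 0.750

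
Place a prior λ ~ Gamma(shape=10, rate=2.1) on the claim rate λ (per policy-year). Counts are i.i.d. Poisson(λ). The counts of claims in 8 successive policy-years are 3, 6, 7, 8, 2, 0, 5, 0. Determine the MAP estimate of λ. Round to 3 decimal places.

Σxᵢ = 3+6+7+8+2+0+5+0 = 31, with n = 8.
Posterior ∝ λ^9e^(−2.1λ) · λ^31e^(−8λ) = λ^40e^(−10.1λ), i.e. Gamma(shape=41, rate=10.1).
The mode of a Gamma(a, b) with a ≥ 1 (shape–rate) is (a−1)/b = 40/10.1 ≈ 3.960.

λ̂_MAP = 3.960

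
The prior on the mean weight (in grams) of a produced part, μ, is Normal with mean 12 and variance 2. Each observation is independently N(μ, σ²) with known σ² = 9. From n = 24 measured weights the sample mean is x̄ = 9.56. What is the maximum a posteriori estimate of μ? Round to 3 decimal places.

n = 24, x̄ = 9.56.
For a Normal prior and Normal likelihood with known variance, the posterior is Normal; its mode equals its mean, the precision-weighted average.
Prior precision 1/σ₀² = 1/2 = 0.5; data precision n/σ² = 24/9 = 8/3.
μ̂ = (0.5·12 + (8/3)·9.56) / (0.5 + 8/3) = (2362/75)/(19/6) = 4724/475 ≈ 9.945.

μ̂_MAP = 9.945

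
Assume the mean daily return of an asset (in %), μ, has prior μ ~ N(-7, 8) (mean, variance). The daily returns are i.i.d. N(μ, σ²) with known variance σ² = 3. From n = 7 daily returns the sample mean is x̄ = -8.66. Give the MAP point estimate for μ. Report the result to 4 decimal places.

n = 7, x̄ = -8.66.
For a Normal prior and Normal likelihood with known variance, the posterior is Normal; its mode equals its mean, the precision-weighted average.
Prior precision 1/σ₀² = 1/8 = 0.125; data precision n/σ² = 7/3.
μ̂ = (0.125·(-7) + (7/3)·(-8.66)) / (0.125 + 7/3) = (-12649/600)/(59/24) = -12649/1475 ≈ -8.5756.

μ̂_MAP = -8.5756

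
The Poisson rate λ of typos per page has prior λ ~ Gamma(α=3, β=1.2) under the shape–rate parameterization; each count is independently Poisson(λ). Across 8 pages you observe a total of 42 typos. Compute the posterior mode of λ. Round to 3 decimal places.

λ̂_MAP = 4.783

Σxᵢ = 42, n = 8.
Posterior ∝ λ^2e^(−1.2λ) · λ^42e^(−8λ) = λ^44e^(−9.2λ), i.e. Gamma(shape=45, rate=9.2).
The mode of a Gamma(a, b) with a ≥ 1 (shape–rate) is (a−1)/b = 44/9.2 ≈ 4.783.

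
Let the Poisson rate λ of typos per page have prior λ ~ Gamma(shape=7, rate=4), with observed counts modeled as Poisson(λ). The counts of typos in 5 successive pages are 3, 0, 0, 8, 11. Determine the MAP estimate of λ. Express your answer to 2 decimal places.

λ̂_MAP = 3.11

Σxᵢ = 3+0+0+8+11 = 22, with n = 5.
Posterior ∝ λ^6e^(−4λ) · λ^22e^(−5λ) = λ^28e^(−9λ), i.e. Gamma(shape=29, rate=9).
The mode of a Gamma(a, b) with a ≥ 1 (shape–rate) is (a−1)/b = 28/9 ≈ 3.11.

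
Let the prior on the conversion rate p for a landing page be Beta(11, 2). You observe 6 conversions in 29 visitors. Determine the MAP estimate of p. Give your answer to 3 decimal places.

p̂_MAP = 0.400

Prior: Beta(11, 2).
Data: 6 successes in 29 trials. The binomial likelihood contributes p^6(1−p)^23, so the posterior is Beta(11+6, 2+23) = Beta(17, 25).
For Beta(a, b) with a, b > 1 the mode is (a−1)/(a+b−2) = 16/40 ≈ 0.400.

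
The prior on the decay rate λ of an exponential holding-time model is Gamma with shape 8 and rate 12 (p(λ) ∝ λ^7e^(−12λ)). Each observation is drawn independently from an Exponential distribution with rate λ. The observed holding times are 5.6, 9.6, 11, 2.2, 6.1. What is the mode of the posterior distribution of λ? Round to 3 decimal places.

λ̂_MAP = 0.258

The Exponential(rate=λ) likelihood is ∝ λ^n e^(−λΣtᵢ). Here n = 5 and Σtᵢ = 5.6 + 9.6 + 11 + 2.2 + 6.1 = 34.5.
Posterior ∝ λ^7e^(−12λ) · λ^5e^(−34.5λ) = λ^12e^(−46.5λ), i.e. Gamma(13, 46.5).
Mode = (a−1)/b = 12/46.5 ≈ 0.258.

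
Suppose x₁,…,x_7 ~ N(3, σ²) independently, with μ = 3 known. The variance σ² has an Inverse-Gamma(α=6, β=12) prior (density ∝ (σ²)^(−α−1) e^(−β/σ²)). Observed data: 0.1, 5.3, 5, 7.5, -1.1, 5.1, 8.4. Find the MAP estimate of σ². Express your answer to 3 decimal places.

σ̂²_MAP = 5.349

Sum of squared deviations about the known mean: SS = (0.1−3)² + (5.3−3)² + (5−3)² + (7.5−3)² + (-1.1−3)² + (5.1−3)² + (8.4−3)² = 88.33.
The Normal likelihood contributes (σ²)^(−n/2) exp(−SS/(2σ²)), so the posterior is Inverse-Gamma(α + n/2, β + SS/2) = Inverse-Gamma(9.5, 56.165).
The mode of Inverse-Gamma(a, b) is b/(a+1) = 56.165/10.5 ≈ 5.349.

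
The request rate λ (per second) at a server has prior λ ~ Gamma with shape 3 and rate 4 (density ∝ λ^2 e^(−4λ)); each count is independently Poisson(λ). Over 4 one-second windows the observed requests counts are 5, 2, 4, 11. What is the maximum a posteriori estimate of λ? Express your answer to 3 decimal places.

λ̂_MAP = 3.000

Σxᵢ = 5+2+4+11 = 22, with n = 4.
Posterior ∝ λ^2e^(−4λ) · λ^22e^(−4λ) = λ^24e^(−8λ), i.e. Gamma(shape=25, rate=8).
The mode of a Gamma(a, b) with a ≥ 1 (shape–rate) is (a−1)/b = 24/8 ≈ 3.000.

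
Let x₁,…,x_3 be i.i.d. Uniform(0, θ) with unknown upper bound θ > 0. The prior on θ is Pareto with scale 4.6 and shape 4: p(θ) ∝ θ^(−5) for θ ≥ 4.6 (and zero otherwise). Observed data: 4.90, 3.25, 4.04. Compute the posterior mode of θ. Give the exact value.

The Uniform(0, θ) likelihood is θ^(−n) for θ ≥ max(xᵢ), zero otherwise. Here max(xᵢ) = 4.90.
Posterior ∝ θ^(−5) · θ^(−3) = θ^(−8) on θ ≥ max(4.6, 4.90) = 4.90.
This density is strictly decreasing in θ, so the posterior mode lies at the lower boundary of the support.

θ̂_MAP = 4.90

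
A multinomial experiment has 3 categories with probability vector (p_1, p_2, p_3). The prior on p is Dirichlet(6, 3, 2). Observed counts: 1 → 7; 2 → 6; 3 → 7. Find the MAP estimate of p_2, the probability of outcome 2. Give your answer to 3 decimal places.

MAP estimate: 0.286

The posterior is Dirichlet(αᵢ + nᵢ) = Dirichlet(13, 9, 9).
For a Dirichlet(a₁,…,a_K) with all aᵢ > 1, the mode has j-th component (aⱼ − 1)/(Σaᵢ − K).
Here Σaᵢ = 31 and K = 3, so p_2 = (9 − 1)/(31 − 3) = 8/28 ≈ 0.286.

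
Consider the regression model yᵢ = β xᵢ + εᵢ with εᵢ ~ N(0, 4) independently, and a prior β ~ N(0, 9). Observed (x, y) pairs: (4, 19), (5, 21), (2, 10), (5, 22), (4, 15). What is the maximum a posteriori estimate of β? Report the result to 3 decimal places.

β̂_MAP = 4.292

log p(β | y) = −Σ(yᵢ − βxᵢ)²/(2·4) − β²/(2·9) + const.
Setting the derivative to zero: Σxᵢ(yᵢ − βxᵢ)/4 − β/9 = 0, so β = Σxᵢyᵢ / (Σxᵢ² + σ²/τ²).
Σxᵢyᵢ = 4·19 + 5·21 + 2·10 + 5·22 + 4·15 = 371; Σxᵢ² = 86; σ²/τ² = 4/9.
β̂_MAP = 371 / (86 + 4/9) = 371/(778/9) = 3339/778 ≈ 4.292.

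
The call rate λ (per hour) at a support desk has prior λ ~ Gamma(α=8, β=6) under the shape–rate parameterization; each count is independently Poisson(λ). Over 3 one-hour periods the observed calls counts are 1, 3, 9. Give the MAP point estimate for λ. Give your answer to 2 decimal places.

λ̂_MAP = 2.22

Σxᵢ = 1+3+9 = 13, with n = 3.
Posterior ∝ λ^7e^(−6λ) · λ^13e^(−3λ) = λ^20e^(−9λ), i.e. Gamma(shape=21, rate=9).
The mode of a Gamma(a, b) with a ≥ 1 (shape–rate) is (a−1)/b = 20/9 ≈ 2.22.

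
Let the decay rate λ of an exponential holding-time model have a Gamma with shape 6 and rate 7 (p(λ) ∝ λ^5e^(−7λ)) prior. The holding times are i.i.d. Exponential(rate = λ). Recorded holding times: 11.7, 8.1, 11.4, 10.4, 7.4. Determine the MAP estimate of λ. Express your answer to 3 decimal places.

λ̂_MAP = 0.179

The Exponential(rate=λ) likelihood is ∝ λ^n e^(−λΣtᵢ). Here n = 5 and Σtᵢ = 11.7 + 8.1 + 11.4 + 10.4 + 7.4 = 49.
Posterior ∝ λ^5e^(−7λ) · λ^5e^(−49λ) = λ^10e^(−56λ), i.e. Gamma(11, 56).
Mode = (a−1)/b = 10/56 ≈ 0.179.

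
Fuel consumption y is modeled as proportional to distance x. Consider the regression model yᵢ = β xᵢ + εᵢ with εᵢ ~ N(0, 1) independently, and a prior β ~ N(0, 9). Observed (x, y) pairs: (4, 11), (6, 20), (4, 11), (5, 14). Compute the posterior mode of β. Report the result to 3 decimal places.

log p(β | y) = −Σ(yᵢ − βxᵢ)²/(2·1) − β²/(2·9) + const.
Setting the derivative to zero: Σxᵢ(yᵢ − βxᵢ)/1 − β/9 = 0, so β = Σxᵢyᵢ / (Σxᵢ² + σ²/τ²).
Σxᵢyᵢ = 4·11 + 6·20 + 4·11 + 5·14 = 278; Σxᵢ² = 93; σ²/τ² = 1/9.
β̂_MAP = 278 / (93 + 1/9) = 278/(838/9) = 1251/419 ≈ 2.986.

β̂_MAP = 2.986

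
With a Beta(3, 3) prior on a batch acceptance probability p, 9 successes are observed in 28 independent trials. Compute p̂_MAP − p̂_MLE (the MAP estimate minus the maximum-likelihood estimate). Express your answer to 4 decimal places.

Posterior is Beta(12, 22); MAP = (12−1)/(34−2) = 11/32 ≈ 0.34375.
MLE ignores the prior: p̂_MLE = k/n = 9/28 ≈ 0.32143.
Difference = 11/32 − 9/28 = 5/224 ≈ 0.0223.

MAP − MLE = 0.0223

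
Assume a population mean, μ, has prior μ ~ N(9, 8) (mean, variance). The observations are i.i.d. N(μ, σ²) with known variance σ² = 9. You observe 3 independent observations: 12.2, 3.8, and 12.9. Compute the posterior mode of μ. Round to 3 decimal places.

n = 3; x̄ = (12.2 + 3.8 + 12.9)/3 = 28.9/3 = 289/30 ≈ 9.6333.
For a Normal prior and Normal likelihood with known variance, the posterior is Normal; its mode equals its mean, the precision-weighted average.
Prior precision 1/σ₀² = 1/8 = 0.125; data precision n/σ² = 3/9 = 1/3.
μ̂ = (0.125·9 + (1/3)·(289/30)) / (0.125 + 1/3) = (1561/360)/(11/24) = 1561/165 ≈ 9.461.

μ̂_MAP = 9.461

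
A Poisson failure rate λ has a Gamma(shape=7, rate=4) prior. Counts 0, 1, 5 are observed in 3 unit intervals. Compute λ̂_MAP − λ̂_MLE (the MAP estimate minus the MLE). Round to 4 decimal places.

Σxᵢ = 6. Posterior is Gamma(13, 7); MAP = (13−1)/7 = 12/7 ≈ 1.71429.
MLE = x̄ = 6/3 ≈ 2.00000.
Difference = 12/7 − 6/3 = -2/7 ≈ -0.2857.

MAP − MLE = -0.2857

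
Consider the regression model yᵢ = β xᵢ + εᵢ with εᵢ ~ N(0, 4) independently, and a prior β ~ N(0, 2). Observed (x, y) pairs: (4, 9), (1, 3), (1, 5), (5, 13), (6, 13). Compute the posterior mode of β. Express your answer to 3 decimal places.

β̂_MAP = 2.309

log p(β | y) = −Σ(yᵢ − βxᵢ)²/(2·4) − β²/(2·2) + const.
Setting the derivative to zero: Σxᵢ(yᵢ − βxᵢ)/4 − β/2 = 0, so β = Σxᵢyᵢ / (Σxᵢ² + σ²/τ²).
Σxᵢyᵢ = 4·9 + 1·3 + 1·5 + 5·13 + 6·13 = 187; Σxᵢ² = 79; σ²/τ² = 2.
β̂_MAP = 187 / (79 + 2) = 187/81 ≈ 2.309.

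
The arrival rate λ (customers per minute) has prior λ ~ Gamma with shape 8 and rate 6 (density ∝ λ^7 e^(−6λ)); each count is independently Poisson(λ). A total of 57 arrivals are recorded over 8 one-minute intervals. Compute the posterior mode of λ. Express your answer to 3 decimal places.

Σxᵢ = 57, n = 8.
Posterior ∝ λ^7e^(−6λ) · λ^57e^(−8λ) = λ^64e^(−14λ), i.e. Gamma(shape=65, rate=14).
The mode of a Gamma(a, b) with a ≥ 1 (shape–rate) is (a−1)/b = 64/14 ≈ 4.571.

λ̂_MAP = 4.571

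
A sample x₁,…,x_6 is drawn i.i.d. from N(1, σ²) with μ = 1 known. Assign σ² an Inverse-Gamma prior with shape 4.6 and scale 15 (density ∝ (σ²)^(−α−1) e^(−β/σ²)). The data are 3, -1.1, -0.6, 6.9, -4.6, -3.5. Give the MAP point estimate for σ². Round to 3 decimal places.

σ̂²_MAP = 7.406

Sum of squared deviations about the known mean: SS = (3−1)² + (-1.1−1)² + (-0.6−1)² + (6.9−1)² + (-4.6−1)² + (-3.5−1)² = 97.39.
The Normal likelihood contributes (σ²)^(−n/2) exp(−SS/(2σ²)), so the posterior is Inverse-Gamma(α + n/2, β + SS/2) = Inverse-Gamma(7.6, 63.695).
The mode of Inverse-Gamma(a, b) is b/(a+1) = 63.695/8.6 ≈ 7.406.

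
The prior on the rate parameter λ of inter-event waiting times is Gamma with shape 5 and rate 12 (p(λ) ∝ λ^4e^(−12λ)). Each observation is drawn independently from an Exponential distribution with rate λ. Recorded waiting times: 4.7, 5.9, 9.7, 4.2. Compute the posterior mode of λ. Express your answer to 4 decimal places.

λ̂_MAP = 0.2192

The Exponential(rate=λ) likelihood is ∝ λ^n e^(−λΣtᵢ). Here n = 4 and Σtᵢ = 4.7 + 5.9 + 9.7 + 4.2 = 24.5.
Posterior ∝ λ^4e^(−12λ) · λ^4e^(−24.5λ) = λ^8e^(−36.5λ), i.e. Gamma(9, 36.5).
Mode = (a−1)/b = 8/36.5 ≈ 0.2192.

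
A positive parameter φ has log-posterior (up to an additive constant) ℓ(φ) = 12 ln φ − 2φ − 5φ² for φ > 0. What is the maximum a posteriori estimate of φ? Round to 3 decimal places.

φ̂_MAP = 1.000

ℓ'(φ) = 12/φ − 2 − 10φ. Setting this to zero and multiplying by φ: 10φ² + 2φ − 12 = 0.
φ = (−2 + √(2² + 4·10·12)) / (2·10) = (−2 + √484) / 20 = (−2 + 22)/20 = 1.
ℓ''(φ) = −12/φ² − 10 < 0, confirming a maximum.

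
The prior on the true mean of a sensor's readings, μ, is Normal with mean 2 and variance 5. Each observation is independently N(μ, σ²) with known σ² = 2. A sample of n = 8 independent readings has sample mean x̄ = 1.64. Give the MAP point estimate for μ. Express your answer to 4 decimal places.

μ̂_MAP = 1.6571

n = 8, x̄ = 1.64.
For a Normal prior and Normal likelihood with known variance, the posterior is Normal; its mode equals its mean, the precision-weighted average.
Prior precision 1/σ₀² = 1/5 = 0.2; data precision n/σ² = 8/2 = 4.
μ̂ = (0.2·2 + 4·1.64) / (0.2 + 4) = 6.96/4.2 = 58/35 ≈ 1.6571.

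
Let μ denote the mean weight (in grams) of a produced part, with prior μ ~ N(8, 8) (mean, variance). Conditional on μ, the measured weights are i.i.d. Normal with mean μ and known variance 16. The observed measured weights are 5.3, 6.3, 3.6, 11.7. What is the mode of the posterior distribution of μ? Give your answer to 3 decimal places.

μ̂_MAP = 7.150

n = 4; x̄ = (5.3 + 6.3 + 3.6 + 11.7)/4 = 26.9/4 = 6.725.
For a Normal prior and Normal likelihood with known variance, the posterior is Normal; its mode equals its mean, the precision-weighted average.
Prior precision 1/σ₀² = 1/8 = 0.125; data precision n/σ² = 4/16 = 0.25.
μ̂ = (0.125·8 + 0.25·6.725) / (0.125 + 0.25) = 2.68125/0.375 = 7.150.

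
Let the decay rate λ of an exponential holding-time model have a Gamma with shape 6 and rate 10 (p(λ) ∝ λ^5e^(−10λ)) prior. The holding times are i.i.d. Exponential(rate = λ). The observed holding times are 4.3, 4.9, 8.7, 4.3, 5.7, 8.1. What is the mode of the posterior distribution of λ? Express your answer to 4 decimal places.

λ̂_MAP = 0.2391

The Exponential(rate=λ) likelihood is ∝ λ^n e^(−λΣtᵢ). Here n = 6 and Σtᵢ = 4.3 + 4.9 + 8.7 + 4.3 + 5.7 + 8.1 = 36.
Posterior ∝ λ^5e^(−10λ) · λ^6e^(−36λ) = λ^11e^(−46λ), i.e. Gamma(12, 46).
Mode = (a−1)/b = 11/46 ≈ 0.2391.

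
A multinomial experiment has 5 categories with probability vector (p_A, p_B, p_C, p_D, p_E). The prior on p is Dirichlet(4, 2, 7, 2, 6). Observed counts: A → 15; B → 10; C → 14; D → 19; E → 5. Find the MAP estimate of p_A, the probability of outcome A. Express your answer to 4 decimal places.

The posterior is Dirichlet(αᵢ + nᵢ) = Dirichlet(19, 12, 21, 21, 11).
For a Dirichlet(a₁,…,a_K) with all aᵢ > 1, the mode has j-th component (aⱼ − 1)/(Σaᵢ − K).
Here Σaᵢ = 84 and K = 5, so p_A = (19 − 1)/(84 − 5) = 18/79 ≈ 0.2278.

MAP estimate of p_A = 0.2278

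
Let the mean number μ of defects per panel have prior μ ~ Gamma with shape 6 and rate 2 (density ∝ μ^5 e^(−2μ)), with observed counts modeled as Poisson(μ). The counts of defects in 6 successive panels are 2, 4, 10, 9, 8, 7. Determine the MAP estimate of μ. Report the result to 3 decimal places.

μ̂_MAP = 5.625

Σxᵢ = 2+4+10+9+8+7 = 40, with n = 6.
Posterior ∝ μ^5e^(−2μ) · μ^40e^(−6μ) = μ^45e^(−8μ), i.e. Gamma(shape=46, rate=8).
The mode of a Gamma(a, b) with a ≥ 1 (shape–rate) is (a−1)/b = 45/8 ≈ 5.625.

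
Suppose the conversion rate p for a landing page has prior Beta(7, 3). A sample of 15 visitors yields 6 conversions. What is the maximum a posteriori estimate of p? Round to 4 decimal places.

p̂_MAP = 0.5217

Prior: Beta(7, 3).
Data: 6 successes in 15 trials. The binomial likelihood contributes p^6(1−p)^9, so the posterior is Beta(7+6, 3+9) = Beta(13, 12).
For Beta(a, b) with a, b > 1 the mode is (a−1)/(a+b−2) = 12/23 ≈ 0.5217.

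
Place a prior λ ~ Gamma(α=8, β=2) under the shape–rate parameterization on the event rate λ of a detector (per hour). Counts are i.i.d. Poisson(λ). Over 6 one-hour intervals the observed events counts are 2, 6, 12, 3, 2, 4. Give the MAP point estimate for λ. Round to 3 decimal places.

λ̂_MAP = 4.500

Σxᵢ = 2+6+12+3+2+4 = 29, with n = 6.
Posterior ∝ λ^7e^(−2λ) · λ^29e^(−6λ) = λ^36e^(−8λ), i.e. Gamma(shape=37, rate=8).
The mode of a Gamma(a, b) with a ≥ 1 (shape–rate) is (a−1)/b = 36/8 ≈ 4.500.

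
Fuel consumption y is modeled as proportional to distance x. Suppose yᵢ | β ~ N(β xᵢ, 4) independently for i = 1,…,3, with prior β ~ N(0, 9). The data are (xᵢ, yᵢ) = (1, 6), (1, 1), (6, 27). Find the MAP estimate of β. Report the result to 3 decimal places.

β̂_MAP = 4.396

log p(β | y) = −Σ(yᵢ − βxᵢ)²/(2·4) − β²/(2·9) + const.
Setting the derivative to zero: Σxᵢ(yᵢ − βxᵢ)/4 − β/9 = 0, so β = Σxᵢyᵢ / (Σxᵢ² + σ²/τ²).
Σxᵢyᵢ = 1·6 + 1·1 + 6·27 = 169; Σxᵢ² = 38; σ²/τ² = 4/9.
β̂_MAP = 169 / (38 + 4/9) = 169/(346/9) = 1521/346 ≈ 4.396.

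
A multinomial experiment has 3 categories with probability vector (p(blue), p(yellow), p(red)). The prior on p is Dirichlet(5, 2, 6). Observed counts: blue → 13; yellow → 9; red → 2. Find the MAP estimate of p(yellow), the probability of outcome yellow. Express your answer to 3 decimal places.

MAP estimate of p(yellow) = 0.294

The posterior is Dirichlet(αᵢ + nᵢ) = Dirichlet(18, 11, 8).
For a Dirichlet(a₁,…,a_K) with all aᵢ > 1, the mode has j-th component (aⱼ − 1)/(Σaᵢ − K).
Here Σaᵢ = 37 and K = 3, so p(yellow) = (11 − 1)/(37 − 3) = 10/34 ≈ 0.294.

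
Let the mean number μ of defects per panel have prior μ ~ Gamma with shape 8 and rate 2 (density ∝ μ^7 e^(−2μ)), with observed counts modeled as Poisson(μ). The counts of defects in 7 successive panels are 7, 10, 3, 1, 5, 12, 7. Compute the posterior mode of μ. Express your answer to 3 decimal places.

μ̂_MAP = 5.778

Σxᵢ = 7+10+3+1+5+12+7 = 45, with n = 7.
Posterior ∝ μ^7e^(−2μ) · μ^45e^(−7μ) = μ^52e^(−9μ), i.e. Gamma(shape=53, rate=9).
The mode of a Gamma(a, b) with a ≥ 1 (shape–rate) is (a−1)/b = 52/9 ≈ 5.778.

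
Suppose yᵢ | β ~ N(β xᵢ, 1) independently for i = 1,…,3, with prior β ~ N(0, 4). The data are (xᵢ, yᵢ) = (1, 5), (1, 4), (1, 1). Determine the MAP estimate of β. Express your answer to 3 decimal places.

β̂_MAP = 3.077

log p(β | y) = −Σ(yᵢ − βxᵢ)²/(2·1) − β²/(2·4) + const.
Setting the derivative to zero: Σxᵢ(yᵢ − βxᵢ)/1 − β/4 = 0, so β = Σxᵢyᵢ / (Σxᵢ² + σ²/τ²).
Σxᵢyᵢ = 1·5 + 1·4 + 1·1 = 10; Σxᵢ² = 3; σ²/τ² = 0.25.
β̂_MAP = 10 / (3 + 0.25) = 10/3.25 ≈ 3.077.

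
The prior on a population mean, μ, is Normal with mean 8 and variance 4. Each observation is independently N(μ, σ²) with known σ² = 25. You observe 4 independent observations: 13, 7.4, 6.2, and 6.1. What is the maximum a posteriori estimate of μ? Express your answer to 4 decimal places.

μ̂_MAP = 8.0683

n = 4; x̄ = (13 + 7.4 + 6.2 + 6.1)/4 = 32.7/4 = 8.175.
For a Normal prior and Normal likelihood with known variance, the posterior is Normal; its mode equals its mean, the precision-weighted average.
Prior precision 1/σ₀² = 1/4 = 0.25; data precision n/σ² = 4/25 = 0.16.
μ̂ = (0.25·8 + 0.16·8.175) / (0.25 + 0.16) = 3.308/0.41 = 1654/205 ≈ 8.0683.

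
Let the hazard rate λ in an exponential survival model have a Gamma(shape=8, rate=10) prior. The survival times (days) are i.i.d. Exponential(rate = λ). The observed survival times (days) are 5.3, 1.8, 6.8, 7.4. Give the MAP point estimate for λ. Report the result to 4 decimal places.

The Exponential(rate=λ) likelihood is ∝ λ^n e^(−λΣtᵢ). Here n = 4 and Σtᵢ = 5.3 + 1.8 + 6.8 + 7.4 = 21.3.
Posterior ∝ λ^7e^(−10λ) · λ^4e^(−21.3λ) = λ^11e^(−31.3λ), i.e. Gamma(12, 31.3).
Mode = (a−1)/b = 11/31.3 ≈ 0.3514.

λ̂_MAP = 0.3514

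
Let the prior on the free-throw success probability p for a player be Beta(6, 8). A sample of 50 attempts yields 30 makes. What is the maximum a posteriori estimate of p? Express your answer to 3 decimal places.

p̂_MAP = 0.565

Prior: Beta(6, 8).
Data: 30 successes in 50 trials. The binomial likelihood contributes p^30(1−p)^20, so the posterior is Beta(6+30, 8+20) = Beta(36, 28).
For Beta(a, b) with a, b > 1 the mode is (a−1)/(a+b−2) = 35/62 ≈ 0.565.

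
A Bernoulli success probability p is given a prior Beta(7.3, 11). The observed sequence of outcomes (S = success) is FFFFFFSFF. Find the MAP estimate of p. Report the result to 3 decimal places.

Prior: Beta(7.3, 11).
Data: 1 success in 9 trials (from the sequence). The binomial likelihood contributes p(1−p)^8, so the posterior is Beta(7.3+1, 11+8) = Beta(8.3, 19).
For Beta(a, b) with a, b > 1 the mode is (a−1)/(a+b−2) = 7.3/25.3 ≈ 0.289.

p̂_MAP = 0.289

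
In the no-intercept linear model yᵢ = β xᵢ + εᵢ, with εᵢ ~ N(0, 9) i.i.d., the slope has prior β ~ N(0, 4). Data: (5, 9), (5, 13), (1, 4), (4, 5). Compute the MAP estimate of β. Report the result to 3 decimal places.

log p(β | y) = −Σ(yᵢ − βxᵢ)²/(2·9) − β²/(2·4) + const.
Setting the derivative to zero: Σxᵢ(yᵢ − βxᵢ)/9 − β/4 = 0, so β = Σxᵢyᵢ / (Σxᵢ² + σ²/τ²).
Σxᵢyᵢ = 5·9 + 5·13 + 1·4 + 4·5 = 134; Σxᵢ² = 67; σ²/τ² = 2.25.
β̂_MAP = 134 / (67 + 2.25) = 134/69.25 ≈ 1.935.

β̂_MAP = 1.935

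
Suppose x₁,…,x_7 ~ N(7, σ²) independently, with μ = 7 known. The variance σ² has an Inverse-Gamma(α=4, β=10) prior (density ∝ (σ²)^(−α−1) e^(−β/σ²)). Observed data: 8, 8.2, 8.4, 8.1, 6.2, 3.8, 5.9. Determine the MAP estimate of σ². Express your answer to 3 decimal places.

Sum of squared deviations about the known mean: SS = (8−7)² + (8.2−7)² + (8.4−7)² + (8.1−7)² + (6.2−7)² + (3.8−7)² + (5.9−7)² = 17.7.
The Normal likelihood contributes (σ²)^(−n/2) exp(−SS/(2σ²)), so the posterior is Inverse-Gamma(α + n/2, β + SS/2) = Inverse-Gamma(7.5, 18.85).
The mode of Inverse-Gamma(a, b) is b/(a+1) = 18.85/8.5 ≈ 2.218.

σ̂²_MAP = 2.218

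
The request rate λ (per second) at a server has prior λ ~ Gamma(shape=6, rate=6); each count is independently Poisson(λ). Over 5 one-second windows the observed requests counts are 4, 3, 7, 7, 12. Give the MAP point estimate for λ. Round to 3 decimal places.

λ̂_MAP = 3.455

Σxᵢ = 4+3+7+7+12 = 33, with n = 5.
Posterior ∝ λ^5e^(−6λ) · λ^33e^(−5λ) = λ^38e^(−11λ), i.e. Gamma(shape=39, rate=11).
The mode of a Gamma(a, b) with a ≥ 1 (shape–rate) is (a−1)/b = 38/11 ≈ 3.455.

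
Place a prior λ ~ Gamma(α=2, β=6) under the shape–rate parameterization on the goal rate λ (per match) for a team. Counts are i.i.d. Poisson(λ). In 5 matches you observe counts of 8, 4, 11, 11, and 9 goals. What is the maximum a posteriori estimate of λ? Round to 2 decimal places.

λ̂_MAP = 4.00

Σxᵢ = 8+4+11+11+9 = 43, with n = 5.
Posterior ∝ λe^(−6λ) · λ^43e^(−5λ) = λ^44e^(−11λ), i.e. Gamma(shape=45, rate=11).
The mode of a Gamma(a, b) with a ≥ 1 (shape–rate) is (a−1)/b = 44/11 ≈ 4.00.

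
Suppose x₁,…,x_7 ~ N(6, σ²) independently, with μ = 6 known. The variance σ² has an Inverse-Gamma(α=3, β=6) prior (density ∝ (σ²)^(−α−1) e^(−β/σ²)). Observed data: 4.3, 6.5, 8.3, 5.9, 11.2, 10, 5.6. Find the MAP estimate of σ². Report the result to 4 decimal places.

Sum of squared deviations about the known mean: SS = (4.3−6)² + (6.5−6)² + (8.3−6)² + (5.9−6)² + (11.2−6)² + (10−6)² + (5.6−6)² = 51.64.
The Normal likelihood contributes (σ²)^(−n/2) exp(−SS/(2σ²)), so the posterior is Inverse-Gamma(α + n/2, β + SS/2) = Inverse-Gamma(6.5, 31.82).
The mode of Inverse-Gamma(a, b) is b/(a+1) = 31.82/7.5 ≈ 4.2427.

σ̂²_MAP = 4.2427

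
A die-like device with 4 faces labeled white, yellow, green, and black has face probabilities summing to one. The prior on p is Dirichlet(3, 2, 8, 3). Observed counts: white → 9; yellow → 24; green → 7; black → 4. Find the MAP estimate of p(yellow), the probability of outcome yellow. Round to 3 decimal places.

MAP estimate of p(yellow) = 0.446

The posterior is Dirichlet(αᵢ + nᵢ) = Dirichlet(12, 26, 15, 7).
For a Dirichlet(a₁,…,a_K) with all aᵢ > 1, the mode has j-th component (aⱼ − 1)/(Σaᵢ − K).
Here Σaᵢ = 60 and K = 4, so p(yellow) = (26 − 1)/(60 − 4) = 25/56 ≈ 0.446.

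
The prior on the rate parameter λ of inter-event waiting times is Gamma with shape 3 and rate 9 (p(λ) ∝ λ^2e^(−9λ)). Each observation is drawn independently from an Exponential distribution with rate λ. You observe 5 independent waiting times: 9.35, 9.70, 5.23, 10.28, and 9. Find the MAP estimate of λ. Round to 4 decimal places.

The Exponential(rate=λ) likelihood is ∝ λ^n e^(−λΣtᵢ). Here n = 5 and Σtᵢ = 9.35 + 9.70 + 5.23 + 10.28 + 9 = 43.56.
Posterior ∝ λ^2e^(−9λ) · λ^5e^(−43.56λ) = λ^7e^(−52.56λ), i.e. Gamma(8, 52.56).
Mode = (a−1)/b = 7/52.56 ≈ 0.1332.

λ̂_MAP = 0.1332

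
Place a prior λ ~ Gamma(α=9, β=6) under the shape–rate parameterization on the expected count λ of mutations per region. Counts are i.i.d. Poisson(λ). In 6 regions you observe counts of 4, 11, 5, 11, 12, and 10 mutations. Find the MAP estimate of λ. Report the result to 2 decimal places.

λ̂_MAP = 5.08

Σxᵢ = 4+11+5+11+12+10 = 53, with n = 6.
Posterior ∝ λ^8e^(−6λ) · λ^53e^(−6λ) = λ^61e^(−12λ), i.e. Gamma(shape=62, rate=12).
The mode of a Gamma(a, b) with a ≥ 1 (shape–rate) is (a−1)/b = 61/12 ≈ 5.08.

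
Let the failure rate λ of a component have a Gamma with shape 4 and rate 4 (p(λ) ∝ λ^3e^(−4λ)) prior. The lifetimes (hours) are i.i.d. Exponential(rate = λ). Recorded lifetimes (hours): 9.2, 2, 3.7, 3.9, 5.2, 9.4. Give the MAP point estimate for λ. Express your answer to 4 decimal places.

λ̂_MAP = 0.2406

The Exponential(rate=λ) likelihood is ∝ λ^n e^(−λΣtᵢ). Here n = 6 and Σtᵢ = 9.2 + 2 + 3.7 + 3.9 + 5.2 + 9.4 = 33.4.
Posterior ∝ λ^3e^(−4λ) · λ^6e^(−33.4λ) = λ^9e^(−37.4λ), i.e. Gamma(10, 37.4).
Mode = (a−1)/b = 9/37.4 ≈ 0.2406.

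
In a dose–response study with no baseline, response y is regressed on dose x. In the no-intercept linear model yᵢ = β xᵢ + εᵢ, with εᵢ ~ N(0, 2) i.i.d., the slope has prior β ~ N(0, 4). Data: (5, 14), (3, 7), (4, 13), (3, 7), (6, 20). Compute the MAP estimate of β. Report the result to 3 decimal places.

β̂_MAP = 2.974

log p(β | y) = −Σ(yᵢ − βxᵢ)²/(2·2) − β²/(2·4) + const.
Setting the derivative to zero: Σxᵢ(yᵢ − βxᵢ)/2 − β/4 = 0, so β = Σxᵢyᵢ / (Σxᵢ² + σ²/τ²).
Σxᵢyᵢ = 5·14 + 3·7 + 4·13 + 3·7 + 6·20 = 284; Σxᵢ² = 95; σ²/τ² = 0.5.
β̂_MAP = 284 / (95 + 0.5) = 284/95.5 ≈ 2.974.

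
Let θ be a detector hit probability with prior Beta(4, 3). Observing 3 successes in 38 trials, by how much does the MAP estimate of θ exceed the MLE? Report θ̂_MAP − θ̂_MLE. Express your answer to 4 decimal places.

MAP − MLE = 0.0606

Posterior is Beta(7, 38); MAP = (7−1)/(45−2) = 6/43 ≈ 0.13953.
MLE ignores the prior: θ̂_MLE = k/n = 3/38 ≈ 0.07895.
Difference = 6/43 − 3/38 = 99/1634 ≈ 0.0606.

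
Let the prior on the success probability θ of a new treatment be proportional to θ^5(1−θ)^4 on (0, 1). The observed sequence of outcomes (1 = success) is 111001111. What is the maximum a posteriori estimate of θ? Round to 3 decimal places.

The prior density ∝ θ^5(1−θ)^4 is the kernel of Beta(6, 5).
Data: 7 successes in 9 trials (from the sequence). The binomial likelihood contributes θ^7(1−θ)^2, so the posterior is Beta(6+7, 5+2) = Beta(13, 7).
For Beta(a, b) with a, b > 1 the mode is (a−1)/(a+b−2) = 12/18 ≈ 0.667.

θ̂_MAP = 0.667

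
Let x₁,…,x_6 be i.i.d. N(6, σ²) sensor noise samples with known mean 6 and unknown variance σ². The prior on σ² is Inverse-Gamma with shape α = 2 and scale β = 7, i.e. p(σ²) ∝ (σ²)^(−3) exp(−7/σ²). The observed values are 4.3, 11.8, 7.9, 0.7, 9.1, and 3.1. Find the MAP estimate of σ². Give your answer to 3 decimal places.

σ̂²_MAP = 8.354

Sum of squared deviations about the known mean: SS = (4.3−6)² + (11.8−6)² + (7.9−6)² + (0.7−6)² + (9.1−6)² + (3.1−6)² = 86.25.
The Normal likelihood contributes (σ²)^(−n/2) exp(−SS/(2σ²)), so the posterior is Inverse-Gamma(α + n/2, β + SS/2) = Inverse-Gamma(5, 50.125).
The mode of Inverse-Gamma(a, b) is b/(a+1) = 50.125/6 ≈ 8.354.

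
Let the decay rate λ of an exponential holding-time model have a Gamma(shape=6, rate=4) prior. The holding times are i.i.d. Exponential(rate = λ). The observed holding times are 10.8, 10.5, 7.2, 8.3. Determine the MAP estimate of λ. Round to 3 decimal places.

The Exponential(rate=λ) likelihood is ∝ λ^n e^(−λΣtᵢ). Here n = 4 and Σtᵢ = 10.8 + 10.5 + 7.2 + 8.3 = 36.8.
Posterior ∝ λ^5e^(−4λ) · λ^4e^(−36.8λ) = λ^9e^(−40.8λ), i.e. Gamma(10, 40.8).
Mode = (a−1)/b = 9/40.8 ≈ 0.221.

λ̂_MAP = 0.221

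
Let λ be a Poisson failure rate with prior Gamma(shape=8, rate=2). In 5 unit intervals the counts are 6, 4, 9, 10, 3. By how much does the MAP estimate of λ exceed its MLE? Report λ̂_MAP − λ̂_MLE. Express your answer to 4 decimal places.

Σxᵢ = 32. Posterior is Gamma(40, 7); MAP = (40−1)/7 = 39/7 ≈ 5.57143.
MLE = x̄ = 32/5 ≈ 6.40000.
Difference = 39/7 − 32/5 = -29/35 ≈ -0.8286.

MAP − MLE = -0.8286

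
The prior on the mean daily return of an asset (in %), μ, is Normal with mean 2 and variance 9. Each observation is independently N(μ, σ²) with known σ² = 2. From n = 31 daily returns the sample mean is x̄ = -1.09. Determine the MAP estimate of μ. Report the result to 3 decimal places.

μ̂_MAP = -1.068

n = 31, x̄ = -1.09.
For a Normal prior and Normal likelihood with known variance, the posterior is Normal; its mode equals its mean, the precision-weighted average.
Prior precision 1/σ₀² = 1/9; data precision n/σ² = 31/2 = 15.5.
μ̂ = ((1/9)·2 + 15.5·(-1.09)) / (1/9 + 15.5) = (-30011/1800)/(281/18) = -30011/28100 ≈ -1.068.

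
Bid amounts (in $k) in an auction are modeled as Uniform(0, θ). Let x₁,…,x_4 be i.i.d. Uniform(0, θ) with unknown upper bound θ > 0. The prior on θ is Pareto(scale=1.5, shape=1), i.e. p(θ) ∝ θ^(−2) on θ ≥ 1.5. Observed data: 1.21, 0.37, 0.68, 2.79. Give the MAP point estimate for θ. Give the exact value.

The Uniform(0, θ) likelihood is θ^(−n) for θ ≥ max(xᵢ), zero otherwise. Here max(xᵢ) = 2.79.
Posterior ∝ θ^(−2) · θ^(−4) = θ^(−6) on θ ≥ max(1.5, 2.79) = 2.79.
This density is strictly decreasing in θ, so the posterior mode lies at the lower boundary of the support.

θ̂_MAP = 2.79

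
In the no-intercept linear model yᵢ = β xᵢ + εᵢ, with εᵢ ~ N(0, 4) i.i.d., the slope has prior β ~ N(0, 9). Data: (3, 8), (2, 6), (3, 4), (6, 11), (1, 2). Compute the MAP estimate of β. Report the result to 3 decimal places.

β̂_MAP = 1.951

log p(β | y) = −Σ(yᵢ − βxᵢ)²/(2·4) − β²/(2·9) + const.
Setting the derivative to zero: Σxᵢ(yᵢ − βxᵢ)/4 − β/9 = 0, so β = Σxᵢyᵢ / (Σxᵢ² + σ²/τ²).
Σxᵢyᵢ = 3·8 + 2·6 + 3·4 + 6·11 + 1·2 = 116; Σxᵢ² = 59; σ²/τ² = 4/9.
β̂_MAP = 116 / (59 + 4/9) = 116/(535/9) = 1044/535 ≈ 1.951.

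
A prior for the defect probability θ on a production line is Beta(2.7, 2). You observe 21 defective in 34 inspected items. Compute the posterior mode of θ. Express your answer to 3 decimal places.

θ̂_MAP = 0.619

Prior: Beta(2.7, 2).
Data: 21 successes in 34 trials. The binomial likelihood contributes θ^21(1−θ)^13, so the posterior is Beta(2.7+21, 2+13) = Beta(23.7, 15).
For Beta(a, b) with a, b > 1 the mode is (a−1)/(a+b−2) = 22.7/36.7 ≈ 0.619.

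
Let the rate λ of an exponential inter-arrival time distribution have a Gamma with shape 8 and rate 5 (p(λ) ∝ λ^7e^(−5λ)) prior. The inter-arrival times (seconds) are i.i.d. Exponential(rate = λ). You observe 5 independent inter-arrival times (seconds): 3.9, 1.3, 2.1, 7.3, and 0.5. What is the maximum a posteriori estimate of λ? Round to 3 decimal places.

The Exponential(rate=λ) likelihood is ∝ λ^n e^(−λΣtᵢ). Here n = 5 and Σtᵢ = 3.9 + 1.3 + 2.1 + 7.3 + 0.5 = 15.1.
Posterior ∝ λ^7e^(−5λ) · λ^5e^(−15.1λ) = λ^12e^(−20.1λ), i.e. Gamma(13, 20.1).
Mode = (a−1)/b = 12/20.1 ≈ 0.597.

λ̂_MAP = 0.597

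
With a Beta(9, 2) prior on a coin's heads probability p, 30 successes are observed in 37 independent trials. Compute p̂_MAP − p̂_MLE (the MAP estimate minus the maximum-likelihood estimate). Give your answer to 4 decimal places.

Posterior is Beta(39, 9); MAP = (39−1)/(48−2) = 38/46 ≈ 0.82609.
MLE ignores the prior: p̂_MLE = k/n = 30/37 ≈ 0.81081.
Difference = 38/46 − 30/37 = 13/851 ≈ 0.0153.

MAP − MLE = 0.0153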